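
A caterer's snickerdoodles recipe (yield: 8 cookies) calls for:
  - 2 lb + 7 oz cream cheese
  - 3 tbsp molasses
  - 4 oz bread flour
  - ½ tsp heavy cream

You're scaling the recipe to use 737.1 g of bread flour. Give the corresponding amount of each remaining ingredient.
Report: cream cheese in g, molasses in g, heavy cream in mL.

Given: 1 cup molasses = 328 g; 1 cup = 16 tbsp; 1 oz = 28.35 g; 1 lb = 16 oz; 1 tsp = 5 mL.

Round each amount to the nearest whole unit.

The original recipe has 113.4 g of bread flour, so the scaling factor is 737.1 ÷ 113.4 = 13/2 = 6.5.
cream cheese: (2 lb + 7 oz = 2.4375 lb) × 13/2 × 16 oz/lb × 28.35 g/oz ≈ 7187 g
molasses: 3 tbsp × 13/2 ÷ 16 tbsp/cup × 328 g/cup ≈ 400 g
heavy cream: 0.5 tsp × 13/2 × 5 mL/tsp ≈ 16 mL

cream cheese: 7187 g; molasses: 400 g; heavy cream: 16 mL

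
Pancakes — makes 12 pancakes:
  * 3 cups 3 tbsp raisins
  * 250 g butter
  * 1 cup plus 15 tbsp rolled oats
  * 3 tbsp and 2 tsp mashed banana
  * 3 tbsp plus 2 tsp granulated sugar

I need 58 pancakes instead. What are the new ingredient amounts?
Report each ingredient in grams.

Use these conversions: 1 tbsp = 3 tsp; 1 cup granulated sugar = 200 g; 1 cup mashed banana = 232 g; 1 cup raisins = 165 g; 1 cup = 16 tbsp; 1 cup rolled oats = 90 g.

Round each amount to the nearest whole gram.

Scaling factor: 58/12 = 29/6.
raisins: (3 cup + 3 tbsp = 3.1875 cup) × 29/6 × 165 g/cup ≈ 2542 g
butter: 250 g × 29/6 ≈ 1208 g
rolled oats: (1 cup + 15 tbsp = 1.9375 cup) × 29/6 × 90 g/cup ≈ 843 g
mashed banana: (3 tbsp + 2 tsp = 11/3 tbsp) × 29/6 ÷ 16 tbsp/cup × 232 g/cup ≈ 257 g
granulated sugar: (3 tbsp + 2 tsp = 11/3 tbsp) × 29/6 ÷ 16 tbsp/cup × 200 g/cup ≈ 222 g

raisins: 2542 g; butter: 1208 g; rolled oats: 843 g; mashed banana: 257 g; granulated sugar: 222 g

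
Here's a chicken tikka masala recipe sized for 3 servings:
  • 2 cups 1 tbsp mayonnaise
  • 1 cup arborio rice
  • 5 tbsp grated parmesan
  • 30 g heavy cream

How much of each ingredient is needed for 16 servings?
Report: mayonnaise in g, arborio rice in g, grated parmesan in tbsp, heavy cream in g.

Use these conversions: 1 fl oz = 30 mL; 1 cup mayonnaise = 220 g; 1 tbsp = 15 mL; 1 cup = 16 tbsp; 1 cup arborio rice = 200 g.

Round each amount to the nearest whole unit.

mayonnaise: 2420 g; arborio rice: 1067 g; grated parmesan: 27 tbsp; heavy cream: 160 g

Scaling factor: 16/3.
mayonnaise: (2 cup + 1 tbsp = 2.0625 cup) × 16/3 × 220 g/cup = 2420 g
arborio rice: 1 cup × 16/3 × 200 g/cup ≈ 1067 g
grated parmesan: 5 tbsp × 16/3 ≈ 27 tbsp
heavy cream: 30 g × 16/3 = 160 g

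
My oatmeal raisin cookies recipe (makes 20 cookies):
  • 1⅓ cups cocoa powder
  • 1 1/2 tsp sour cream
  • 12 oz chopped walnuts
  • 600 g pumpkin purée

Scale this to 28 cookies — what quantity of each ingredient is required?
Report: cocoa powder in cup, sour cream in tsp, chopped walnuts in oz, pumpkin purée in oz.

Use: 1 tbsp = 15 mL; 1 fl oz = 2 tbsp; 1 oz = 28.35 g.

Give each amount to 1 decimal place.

Scaling factor: 28/20 = 7/5 = 1.4.
cocoa powder: 4/3 cup × 7/5 ≈ 1.9 cup
sour cream: 1.5 tsp × 7/5 = 2.1 tsp
chopped walnuts: 12 oz × 7/5 = 16.8 oz
pumpkin purée: 600 g × 7/5 ÷ 28.35 g/oz ≈ 29.6 oz

cocoa powder: 1.9 cup; sour cream: 2.1 tsp; chopped walnuts: 16.8 oz; pumpkin purée: 29.6 oz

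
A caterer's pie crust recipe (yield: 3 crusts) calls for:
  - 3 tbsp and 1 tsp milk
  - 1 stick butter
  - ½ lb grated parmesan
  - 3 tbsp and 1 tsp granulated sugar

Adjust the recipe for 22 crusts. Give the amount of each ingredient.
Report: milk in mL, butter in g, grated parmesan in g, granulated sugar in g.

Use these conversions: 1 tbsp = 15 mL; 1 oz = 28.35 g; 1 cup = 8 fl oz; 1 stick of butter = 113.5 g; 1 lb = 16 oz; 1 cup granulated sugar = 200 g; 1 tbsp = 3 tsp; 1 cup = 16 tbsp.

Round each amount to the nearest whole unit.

Scaling factor: 22/3.
milk: (3 tbsp + 1 tsp = 10/3 tbsp) × 22/3 × 15 mL/tbsp ≈ 367 mL
butter: 1 stick × 22/3 × 113.5 g/stick ≈ 832 g
grated parmesan: 0.5 lb × 22/3 × 16 oz/lb × 28.35 g/oz ≈ 1663 g
granulated sugar: (3 tbsp + 1 tsp = 10/3 tbsp) × 22/3 ÷ 16 tbsp/cup × 200 g/cup ≈ 306 g

milk: 367 mL; butter: 832 g; grated parmesan: 1663 g; granulated sugar: 306 g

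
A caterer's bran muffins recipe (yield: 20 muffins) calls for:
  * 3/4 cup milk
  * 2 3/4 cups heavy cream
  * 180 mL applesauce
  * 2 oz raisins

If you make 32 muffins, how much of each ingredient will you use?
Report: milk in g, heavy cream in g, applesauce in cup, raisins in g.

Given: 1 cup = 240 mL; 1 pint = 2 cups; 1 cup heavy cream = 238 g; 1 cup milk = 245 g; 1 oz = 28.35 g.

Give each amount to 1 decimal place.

Scaling factor: 32/20 = 8/5 = 1.6.
milk: 0.75 cup × 8/5 × 245 g/cup = 294.0 g
heavy cream: 2.75 cup × 8/5 × 238 g/cup = 1047.2 g
applesauce: 180 mL × 8/5 ÷ 240 mL/cup = 1.2 cup
raisins: 2 oz × 8/5 × 28.35 g/oz ≈ 90.7 g

milk: 294.0 g; heavy cream: 1047.2 g; applesauce: 1.2 cup; raisins: 90.7 g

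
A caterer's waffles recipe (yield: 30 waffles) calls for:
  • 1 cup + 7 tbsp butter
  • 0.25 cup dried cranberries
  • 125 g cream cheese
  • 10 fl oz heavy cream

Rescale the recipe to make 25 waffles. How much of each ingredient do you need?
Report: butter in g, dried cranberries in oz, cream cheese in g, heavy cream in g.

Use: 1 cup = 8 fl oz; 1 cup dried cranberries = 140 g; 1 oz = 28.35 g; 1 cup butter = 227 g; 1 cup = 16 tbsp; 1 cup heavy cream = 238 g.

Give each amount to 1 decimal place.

butter: 271.9 g; dried cranberries: 1.0 oz; cream cheese: 104.2 g; heavy cream: 247.9 g

Scaling factor: 25/30 = 5/6.
butter: (1 cup + 7 tbsp = 1.4375 cup) × 5/6 × 227 g/cup ≈ 271.9 g
dried cranberries: 0.25 cup × 5/6 × 140 g/cup ÷ 28.35 g/oz ≈ 1.0 oz
cream cheese: 125 g × 5/6 ≈ 104.2 g
heavy cream: 10 fl oz × 5/6 ÷ 8 fl oz/cup × 238 g/cup ≈ 247.9 g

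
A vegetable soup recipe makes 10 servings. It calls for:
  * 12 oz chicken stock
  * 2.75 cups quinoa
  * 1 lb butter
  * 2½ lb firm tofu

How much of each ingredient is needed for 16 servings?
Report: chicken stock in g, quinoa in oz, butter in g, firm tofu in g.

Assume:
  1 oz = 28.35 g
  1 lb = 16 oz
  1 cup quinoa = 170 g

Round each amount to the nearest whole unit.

Scaling factor: 16/10 = 8/5 = 1.6.
chicken stock: 12 oz × 8/5 × 28.35 g/oz ≈ 544 g
quinoa: 2.75 cup × 8/5 × 170 g/cup ÷ 28.35 g/oz ≈ 26 oz
butter: 1 lb × 8/5 × 16 oz/lb × 28.35 g/oz ≈ 726 g
firm tofu: 2.5 lb × 8/5 × 16 oz/lb × 28.35 g/oz ≈ 1814 g

chicken stock: 544 g; quinoa: 26 oz; butter: 726 g; firm tofu: 1814 g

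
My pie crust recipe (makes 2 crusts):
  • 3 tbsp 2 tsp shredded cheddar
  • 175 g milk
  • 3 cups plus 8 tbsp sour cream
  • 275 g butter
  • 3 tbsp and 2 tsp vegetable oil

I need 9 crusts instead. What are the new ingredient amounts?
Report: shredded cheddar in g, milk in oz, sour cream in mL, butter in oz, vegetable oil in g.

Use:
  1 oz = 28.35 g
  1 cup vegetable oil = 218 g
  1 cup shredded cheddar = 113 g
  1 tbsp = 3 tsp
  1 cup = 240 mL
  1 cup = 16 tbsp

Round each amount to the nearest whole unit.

shredded cheddar: 117 g; milk: 28 oz; sour cream: 3780 mL; butter: 44 oz; vegetable oil: 225 g

Scaling factor: 9/2 = 4.5.
shredded cheddar: (3 tbsp + 2 tsp = 11/3 tbsp) × 9/2 ÷ 16 tbsp/cup × 113 g/cup ≈ 117 g
milk: 175 g × 9/2 ÷ 28.35 g/oz ≈ 28 oz
sour cream: (3 cup + 8 tbsp = 3.5 cup) × 9/2 × 240 mL/cup = 3780 mL
butter: 275 g × 9/2 ÷ 28.35 g/oz ≈ 44 oz
vegetable oil: (3 tbsp + 2 tsp = 11/3 tbsp) × 9/2 ÷ 16 tbsp/cup × 218 g/cup ≈ 225 g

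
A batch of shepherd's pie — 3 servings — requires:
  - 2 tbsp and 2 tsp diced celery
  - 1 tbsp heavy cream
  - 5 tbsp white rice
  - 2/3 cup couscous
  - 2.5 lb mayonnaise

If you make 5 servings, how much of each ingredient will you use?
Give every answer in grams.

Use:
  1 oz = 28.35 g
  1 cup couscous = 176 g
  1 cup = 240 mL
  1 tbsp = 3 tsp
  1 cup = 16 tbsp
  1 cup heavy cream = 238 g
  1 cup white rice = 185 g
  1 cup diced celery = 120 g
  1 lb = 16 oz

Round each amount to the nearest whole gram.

diced celery: 33 g; heavy cream: 25 g; white rice: 96 g; couscous: 196 g; mayonnaise: 1890 g

Scaling factor: 5/3.
diced celery: (2 tbsp + 2 tsp = 8/3 tbsp) × 5/3 ÷ 16 tbsp/cup × 120 g/cup ≈ 33 g
heavy cream: 1 tbsp × 5/3 ÷ 16 tbsp/cup × 238 g/cup ≈ 25 g
white rice: 5 tbsp × 5/3 ÷ 16 tbsp/cup × 185 g/cup ≈ 96 g
couscous: 2/3 cup × 5/3 × 176 g/cup ≈ 196 g
mayonnaise: 2.5 lb × 5/3 × 16 oz/lb × 28.35 g/oz = 1890 g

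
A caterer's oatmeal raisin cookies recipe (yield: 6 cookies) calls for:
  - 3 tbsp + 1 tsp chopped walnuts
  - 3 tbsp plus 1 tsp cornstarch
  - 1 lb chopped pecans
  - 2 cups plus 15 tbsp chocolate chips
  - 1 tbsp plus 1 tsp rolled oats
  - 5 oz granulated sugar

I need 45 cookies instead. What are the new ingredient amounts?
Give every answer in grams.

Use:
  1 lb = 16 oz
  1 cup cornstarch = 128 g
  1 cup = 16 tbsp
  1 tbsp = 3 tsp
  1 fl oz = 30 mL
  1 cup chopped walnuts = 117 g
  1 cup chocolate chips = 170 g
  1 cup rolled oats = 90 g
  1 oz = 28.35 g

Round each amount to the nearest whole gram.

chopped walnuts: 183 g; cornstarch: 200 g; chopped pecans: 3402 g; chocolate chips: 3745 g; rolled oats: 56 g; granulated sugar: 1063 g

Scaling factor: 45/6 = 15/2 = 7.5.
chopped walnuts: (3 tbsp + 1 tsp = 10/3 tbsp) × 15/2 ÷ 16 tbsp/cup × 117 g/cup ≈ 183 g
cornstarch: (3 tbsp + 1 tsp = 10/3 tbsp) × 15/2 ÷ 16 tbsp/cup × 128 g/cup = 200 g
chopped pecans: 1 lb × 15/2 × 16 oz/lb × 28.35 g/oz = 3402 g
chocolate chips: (2 cup + 15 tbsp = 2.9375 cup) × 15/2 × 170 g/cup ≈ 3745 g
rolled oats: (1 tbsp + 1 tsp = 4/3 tbsp) × 15/2 ÷ 16 tbsp/cup × 90 g/cup ≈ 56 g
granulated sugar: 5 oz × 15/2 × 28.35 g/oz ≈ 1063 g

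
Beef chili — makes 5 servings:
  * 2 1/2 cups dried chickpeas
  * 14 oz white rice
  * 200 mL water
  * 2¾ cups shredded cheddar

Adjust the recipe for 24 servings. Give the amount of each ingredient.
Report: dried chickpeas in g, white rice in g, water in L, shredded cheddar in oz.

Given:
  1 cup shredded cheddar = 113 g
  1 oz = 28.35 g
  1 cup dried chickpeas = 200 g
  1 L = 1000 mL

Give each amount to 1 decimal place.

Scaling factor: 24/5 = 4.8.
dried chickpeas: 2.5 cup × 24/5 × 200 g/cup = 2400.0 g
white rice: 14 oz × 24/5 × 28.35 g/oz ≈ 1905.1 g
water: 200 mL × 24/5 ÷ 1000 mL/L ≈ 1.0 L
shredded cheddar: 2.75 cup × 24/5 × 113 g/cup ÷ 28.35 g/oz ≈ 52.6 oz

dried chickpeas: 2400.0 g; white rice: 1905.1 g; water: 1.0 L; shredded cheddar: 52.6 oz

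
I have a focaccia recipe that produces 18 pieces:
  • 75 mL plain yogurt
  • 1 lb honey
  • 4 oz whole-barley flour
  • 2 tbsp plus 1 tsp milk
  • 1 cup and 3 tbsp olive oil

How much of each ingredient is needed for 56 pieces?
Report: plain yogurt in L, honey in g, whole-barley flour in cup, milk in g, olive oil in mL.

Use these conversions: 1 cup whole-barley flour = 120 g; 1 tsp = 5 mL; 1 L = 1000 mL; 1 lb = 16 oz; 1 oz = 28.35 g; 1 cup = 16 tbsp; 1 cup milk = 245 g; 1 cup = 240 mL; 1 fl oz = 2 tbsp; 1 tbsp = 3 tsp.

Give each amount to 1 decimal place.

Scaling factor: 56/18 = 28/9.
plain yogurt: 75 mL × 28/9 ÷ 1000 mL/L ≈ 0.2 L
honey: 1 lb × 28/9 × 16 oz/lb × 28.35 g/oz = 1411.2 g
whole-barley flour: 4 oz × 28/9 × 28.35 g/oz ÷ 120 g/cup ≈ 2.9 cup
milk: (2 tbsp + 1 tsp = 7/3 tbsp) × 28/9 ÷ 16 tbsp/cup × 245 g/cup ≈ 111.2 g
olive oil: (1 cup + 3 tbsp = 1.1875 cup) × 28/9 × 240 mL/cup ≈ 886.7 mL

plain yogurt: 0.2 L; honey: 1411.2 g; whole-barley flour: 2.9 cup; milk: 111.2 g; olive oil: 886.7 mL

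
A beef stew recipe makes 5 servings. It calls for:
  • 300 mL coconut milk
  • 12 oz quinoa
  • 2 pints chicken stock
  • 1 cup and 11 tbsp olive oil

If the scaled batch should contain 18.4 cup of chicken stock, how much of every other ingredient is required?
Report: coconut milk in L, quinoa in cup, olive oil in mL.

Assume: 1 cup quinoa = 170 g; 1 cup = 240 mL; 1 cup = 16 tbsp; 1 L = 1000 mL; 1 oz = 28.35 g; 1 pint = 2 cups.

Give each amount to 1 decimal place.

coconut milk: 1.4 L; quinoa: 9.2 cup; olive oil: 1863.0 mL

The original recipe has 4 cup of chicken stock, so the scaling factor is 18.4 ÷ 4 = 23/5 = 4.6.
coconut milk: 300 mL × 23/5 ÷ 1000 mL/L ≈ 1.4 L
quinoa: 12 oz × 23/5 × 28.35 g/oz ÷ 170 g/cup ≈ 9.2 cup
olive oil: (1 cup + 11 tbsp = 1.6875 cup) × 23/5 × 240 mL/cup = 1863.0 mL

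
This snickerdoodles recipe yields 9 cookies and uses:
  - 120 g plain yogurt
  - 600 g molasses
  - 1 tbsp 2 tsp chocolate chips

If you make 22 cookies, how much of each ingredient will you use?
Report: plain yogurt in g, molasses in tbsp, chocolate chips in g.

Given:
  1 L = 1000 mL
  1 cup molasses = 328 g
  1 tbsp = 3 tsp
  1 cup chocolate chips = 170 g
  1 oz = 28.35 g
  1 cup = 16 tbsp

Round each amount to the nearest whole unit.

Scaling factor: 22/9.
plain yogurt: 120 g × 22/9 ≈ 293 g
molasses: 600 g × 22/9 ÷ 328 g/cup × 16 tbsp/cup ≈ 72 tbsp
chocolate chips: (1 tbsp + 2 tsp = 5/3 tbsp) × 22/9 ÷ 16 tbsp/cup × 170 g/cup ≈ 43 g

plain yogurt: 293 g; molasses: 72 tbsp; chocolate chips: 43 g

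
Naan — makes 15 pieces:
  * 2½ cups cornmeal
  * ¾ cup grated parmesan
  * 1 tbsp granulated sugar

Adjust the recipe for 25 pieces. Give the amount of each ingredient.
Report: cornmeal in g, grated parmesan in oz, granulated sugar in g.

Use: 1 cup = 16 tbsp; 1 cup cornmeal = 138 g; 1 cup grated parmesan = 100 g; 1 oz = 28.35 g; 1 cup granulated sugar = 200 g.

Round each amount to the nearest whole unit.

Scaling factor: 25/15 = 5/3.
cornmeal: 2.5 cup × 5/3 × 138 g/cup = 575 g
grated parmesan: 0.75 cup × 5/3 × 100 g/cup ÷ 28.35 g/oz ≈ 4 oz
granulated sugar: 1 tbsp × 5/3 ÷ 16 tbsp/cup × 200 g/cup ≈ 21 g

cornmeal: 575 g; grated parmesan: 4 oz; granulated sugar: 21 g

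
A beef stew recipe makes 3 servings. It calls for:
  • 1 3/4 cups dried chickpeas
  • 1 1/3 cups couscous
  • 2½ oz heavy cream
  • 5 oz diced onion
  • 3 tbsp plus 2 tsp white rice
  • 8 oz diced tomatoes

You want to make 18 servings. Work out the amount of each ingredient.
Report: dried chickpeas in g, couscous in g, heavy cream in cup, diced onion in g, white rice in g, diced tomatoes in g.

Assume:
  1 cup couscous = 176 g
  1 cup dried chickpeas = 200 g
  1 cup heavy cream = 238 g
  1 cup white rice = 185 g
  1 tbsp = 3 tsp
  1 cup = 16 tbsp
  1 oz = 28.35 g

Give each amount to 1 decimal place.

Scaling factor: 18/3 = 6.
dried chickpeas: 1.75 cup × 6 × 200 g/cup = 2100.0 g
couscous: 4/3 cup × 6 × 176 g/cup = 1408.0 g
heavy cream: 2.5 oz × 6 × 28.35 g/oz ÷ 238 g/cup ≈ 1.8 cup
diced onion: 5 oz × 6 × 28.35 g/oz = 850.5 g
white rice: (3 tbsp + 2 tsp = 11/3 tbsp) × 6 ÷ 16 tbsp/cup × 185 g/cup ≈ 254.4 g
diced tomatoes: 8 oz × 6 × 28.35 g/oz = 1360.8 g

dried chickpeas: 2100.0 g; couscous: 1408.0 g; heavy cream: 1.8 cup; diced onion: 850.5 g; white rice: 254.4 g; diced tomatoes: 1360.8 g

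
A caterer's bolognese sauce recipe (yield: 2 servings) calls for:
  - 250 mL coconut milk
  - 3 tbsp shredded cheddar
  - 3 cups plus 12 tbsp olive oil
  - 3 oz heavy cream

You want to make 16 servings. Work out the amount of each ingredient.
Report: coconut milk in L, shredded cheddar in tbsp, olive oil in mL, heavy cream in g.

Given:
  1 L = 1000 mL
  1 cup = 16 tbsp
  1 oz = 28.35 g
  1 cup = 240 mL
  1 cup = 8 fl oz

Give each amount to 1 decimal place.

coconut milk: 2.0 L; shredded cheddar: 24.0 tbsp; olive oil: 7200.0 mL; heavy cream: 680.4 g

Scaling factor: 16/2 = 8.
coconut milk: 250 mL × 8 ÷ 1000 mL/L = 2.0 L
shredded cheddar: 3 tbsp × 8 = 24.0 tbsp
olive oil: (3 cup + 12 tbsp = 3.75 cup) × 8 × 240 mL/cup = 7200.0 mL
heavy cream: 3 oz × 8 × 28.35 g/oz = 680.4 g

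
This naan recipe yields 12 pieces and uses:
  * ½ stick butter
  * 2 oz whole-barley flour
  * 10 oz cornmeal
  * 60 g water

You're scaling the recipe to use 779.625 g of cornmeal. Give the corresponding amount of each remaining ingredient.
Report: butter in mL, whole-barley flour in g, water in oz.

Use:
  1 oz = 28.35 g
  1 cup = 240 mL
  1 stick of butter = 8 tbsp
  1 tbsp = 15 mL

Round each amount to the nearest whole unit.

butter: 165 mL; whole-barley flour: 156 g; water: 6 oz

The original recipe has 283.5 g of cornmeal, so the scaling factor is 779.625 ÷ 283.5 = 11/4 = 2.75.
butter: 0.5 stick × 11/4 × 8 tbsp/stick × 15 mL/tbsp = 165 mL
whole-barley flour: 2 oz × 11/4 × 28.35 g/oz ≈ 156 g
water: 60 g × 11/4 ÷ 28.35 g/oz ≈ 6 oz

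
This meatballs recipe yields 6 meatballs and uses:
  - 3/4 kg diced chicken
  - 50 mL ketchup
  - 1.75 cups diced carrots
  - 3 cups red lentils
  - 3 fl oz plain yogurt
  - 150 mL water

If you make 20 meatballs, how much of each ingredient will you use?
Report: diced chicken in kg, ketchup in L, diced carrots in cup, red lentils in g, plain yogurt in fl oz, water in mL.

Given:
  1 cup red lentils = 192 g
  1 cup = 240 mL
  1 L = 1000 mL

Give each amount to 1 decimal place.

diced chicken: 2.5 kg; ketchup: 0.2 L; diced carrots: 5.8 cup; red lentils: 1920.0 g; plain yogurt: 10.0 fl oz; water: 500.0 mL

Scaling factor: 20/6 = 10/3.
diced chicken: 0.75 kg × 10/3 = 2.5 kg
ketchup: 50 mL × 10/3 ÷ 1000 mL/L ≈ 0.2 L
diced carrots: 1.75 cup × 10/3 ≈ 5.8 cup
red lentils: 3 cup × 10/3 × 192 g/cup = 1920.0 g
plain yogurt: 3 fl oz × 10/3 = 10.0 fl oz
water: 150 mL × 10/3 = 500.0 mL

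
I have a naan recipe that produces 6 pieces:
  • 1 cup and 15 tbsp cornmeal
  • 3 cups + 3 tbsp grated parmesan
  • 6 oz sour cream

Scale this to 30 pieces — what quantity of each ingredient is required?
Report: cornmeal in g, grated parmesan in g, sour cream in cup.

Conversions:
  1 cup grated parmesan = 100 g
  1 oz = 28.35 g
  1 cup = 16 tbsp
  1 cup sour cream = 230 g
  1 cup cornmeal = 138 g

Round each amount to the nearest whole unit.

cornmeal: 1337 g; grated parmesan: 1594 g; sour cream: 4 cup

Scaling factor: 30/6 = 5.
cornmeal: (1 cup + 15 tbsp = 1.9375 cup) × 5 × 138 g/cup ≈ 1337 g
grated parmesan: (3 cup + 3 tbsp = 3.1875 cup) × 5 × 100 g/cup ≈ 1594 g
sour cream: 6 oz × 5 × 28.35 g/oz ÷ 230 g/cup ≈ 4 cup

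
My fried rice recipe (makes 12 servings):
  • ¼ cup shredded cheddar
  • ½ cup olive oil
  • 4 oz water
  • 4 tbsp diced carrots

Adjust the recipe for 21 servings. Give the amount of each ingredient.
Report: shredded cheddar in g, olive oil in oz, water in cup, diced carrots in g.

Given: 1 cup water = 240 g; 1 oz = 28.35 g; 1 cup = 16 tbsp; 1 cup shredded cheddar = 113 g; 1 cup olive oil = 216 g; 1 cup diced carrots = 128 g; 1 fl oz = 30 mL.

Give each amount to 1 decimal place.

Scaling factor: 21/12 = 7/4 = 1.75.
shredded cheddar: 0.25 cup × 7/4 × 113 g/cup ≈ 49.4 g
olive oil: 0.5 cup × 7/4 × 216 g/cup ÷ 28.35 g/oz ≈ 6.7 oz
water: 4 oz × 7/4 × 28.35 g/oz ÷ 240 g/cup ≈ 0.8 cup
diced carrots: 4 tbsp × 7/4 ÷ 16 tbsp/cup × 128 g/cup = 56.0 g

shredded cheddar: 49.4 g; olive oil: 6.7 oz; water: 0.8 cup; diced carrots: 56.0 g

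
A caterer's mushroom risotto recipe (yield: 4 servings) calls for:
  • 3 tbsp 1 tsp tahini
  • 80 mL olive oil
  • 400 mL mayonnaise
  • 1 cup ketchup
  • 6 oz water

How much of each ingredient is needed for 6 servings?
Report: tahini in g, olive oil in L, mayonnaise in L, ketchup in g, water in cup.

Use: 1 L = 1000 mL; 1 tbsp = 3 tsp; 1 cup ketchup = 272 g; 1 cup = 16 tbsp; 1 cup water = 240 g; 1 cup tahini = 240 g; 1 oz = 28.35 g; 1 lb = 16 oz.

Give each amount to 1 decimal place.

Scaling factor: 6/4 = 3/2 = 1.5.
tahini: (3 tbsp + 1 tsp = 10/3 tbsp) × 3/2 ÷ 16 tbsp/cup × 240 g/cup = 75.0 g
olive oil: 80 mL × 3/2 ÷ 1000 mL/L ≈ 0.1 L
mayonnaise: 400 mL × 3/2 ÷ 1000 mL/L = 0.6 L
ketchup: 1 cup × 3/2 × 272 g/cup = 408.0 g
water: 6 oz × 3/2 × 28.35 g/oz ÷ 240 g/cup ≈ 1.1 cup

tahini: 75.0 g; olive oil: 0.1 L; mayonnaise: 0.6 L; ketchup: 408.0 g; water: 1.1 cup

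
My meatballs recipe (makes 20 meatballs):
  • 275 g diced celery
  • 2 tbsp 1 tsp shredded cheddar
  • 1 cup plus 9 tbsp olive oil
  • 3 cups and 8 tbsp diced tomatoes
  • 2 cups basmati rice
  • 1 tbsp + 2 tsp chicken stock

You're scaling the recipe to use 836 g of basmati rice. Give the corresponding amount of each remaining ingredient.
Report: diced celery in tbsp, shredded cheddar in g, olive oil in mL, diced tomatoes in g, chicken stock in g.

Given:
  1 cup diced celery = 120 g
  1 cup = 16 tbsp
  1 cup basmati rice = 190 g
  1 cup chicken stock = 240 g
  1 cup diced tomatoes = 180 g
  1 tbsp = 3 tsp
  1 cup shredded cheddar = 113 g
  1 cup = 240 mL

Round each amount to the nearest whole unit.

The original recipe has 380 g of basmati rice, so the scaling factor is 836 ÷ 380 = 11/5 = 2.2.
diced celery: 275 g × 11/5 ÷ 120 g/cup × 16 tbsp/cup ≈ 81 tbsp
shredded cheddar: (2 tbsp + 1 tsp = 7/3 tbsp) × 11/5 ÷ 16 tbsp/cup × 113 g/cup ≈ 36 g
olive oil: (1 cup + 9 tbsp = 1.5625 cup) × 11/5 × 240 mL/cup = 825 mL
diced tomatoes: (3 cup + 8 tbsp = 3.5 cup) × 11/5 × 180 g/cup = 1386 g
chicken stock: (1 tbsp + 2 tsp = 5/3 tbsp) × 11/5 ÷ 16 tbsp/cup × 240 g/cup = 55 g

diced celery: 81 tbsp; shredded cheddar: 36 g; olive oil: 825 mL; diced tomatoes: 1386 g; chicken stock: 55 g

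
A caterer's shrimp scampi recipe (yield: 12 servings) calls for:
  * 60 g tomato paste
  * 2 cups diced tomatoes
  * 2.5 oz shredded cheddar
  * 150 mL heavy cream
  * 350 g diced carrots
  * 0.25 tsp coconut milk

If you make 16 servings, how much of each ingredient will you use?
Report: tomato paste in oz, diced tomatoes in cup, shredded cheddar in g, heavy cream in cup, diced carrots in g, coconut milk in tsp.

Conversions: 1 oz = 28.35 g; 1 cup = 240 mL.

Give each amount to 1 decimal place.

tomato paste: 2.8 oz; diced tomatoes: 2.7 cup; shredded cheddar: 94.5 g; heavy cream: 0.8 cup; diced carrots: 466.7 g; coconut milk: 0.3 tsp

Scaling factor: 16/12 = 4/3.
tomato paste: 60 g × 4/3 ÷ 28.35 g/oz ≈ 2.8 oz
diced tomatoes: 2 cup × 4/3 ≈ 2.7 cup
shredded cheddar: 2.5 oz × 4/3 × 28.35 g/oz = 94.5 g
heavy cream: 150 mL × 4/3 ÷ 240 mL/cup ≈ 0.8 cup
diced carrots: 350 g × 4/3 ≈ 466.7 g
coconut milk: 0.25 tsp × 4/3 ≈ 0.3 tsp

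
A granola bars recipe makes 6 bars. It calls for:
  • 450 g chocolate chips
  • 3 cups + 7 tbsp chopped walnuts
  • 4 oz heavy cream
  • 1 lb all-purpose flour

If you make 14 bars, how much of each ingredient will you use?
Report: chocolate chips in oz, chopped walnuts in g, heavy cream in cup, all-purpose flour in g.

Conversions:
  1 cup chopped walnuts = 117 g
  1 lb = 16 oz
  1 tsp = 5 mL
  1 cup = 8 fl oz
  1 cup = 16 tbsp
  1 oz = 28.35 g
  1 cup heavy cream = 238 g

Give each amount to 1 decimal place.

chocolate chips: 37.0 oz; chopped walnuts: 938.4 g; heavy cream: 1.1 cup; all-purpose flour: 1058.4 g

Scaling factor: 14/6 = 7/3.
chocolate chips: 450 g × 7/3 ÷ 28.35 g/oz ≈ 37.0 oz
chopped walnuts: (3 cup + 7 tbsp = 3.4375 cup) × 7/3 × 117 g/cup ≈ 938.4 g
heavy cream: 4 oz × 7/3 × 28.35 g/oz ÷ 238 g/cup ≈ 1.1 cup
all-purpose flour: 1 lb × 7/3 × 16 oz/lb × 28.35 g/oz = 1058.4 g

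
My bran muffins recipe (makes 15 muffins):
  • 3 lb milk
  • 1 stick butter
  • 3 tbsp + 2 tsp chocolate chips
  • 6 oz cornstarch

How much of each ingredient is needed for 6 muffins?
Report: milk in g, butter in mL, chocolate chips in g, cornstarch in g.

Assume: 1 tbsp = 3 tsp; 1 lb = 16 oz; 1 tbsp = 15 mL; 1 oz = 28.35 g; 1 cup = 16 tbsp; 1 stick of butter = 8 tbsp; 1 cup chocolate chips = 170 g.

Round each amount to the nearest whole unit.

milk: 544 g; butter: 48 mL; chocolate chips: 16 g; cornstarch: 68 g

Scaling factor: 6/15 = 2/5 = 0.4.
milk: 3 lb × 2/5 × 16 oz/lb × 28.35 g/oz ≈ 544 g
butter: 1 stick × 2/5 × 8 tbsp/stick × 15 mL/tbsp = 48 mL
chocolate chips: (3 tbsp + 2 tsp = 11/3 tbsp) × 2/5 ÷ 16 tbsp/cup × 170 g/cup ≈ 16 g
cornstarch: 6 oz × 2/5 × 28.35 g/oz ≈ 68 g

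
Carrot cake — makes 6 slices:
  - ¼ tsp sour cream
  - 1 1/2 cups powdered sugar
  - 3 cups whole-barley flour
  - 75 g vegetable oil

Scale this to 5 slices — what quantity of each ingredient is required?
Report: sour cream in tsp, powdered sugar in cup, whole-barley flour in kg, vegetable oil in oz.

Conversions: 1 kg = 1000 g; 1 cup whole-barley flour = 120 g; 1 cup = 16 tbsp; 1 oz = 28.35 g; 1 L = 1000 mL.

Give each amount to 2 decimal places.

Scaling factor: 5/6.
sour cream: 0.25 tsp × 5/6 ≈ 0.21 tsp
powdered sugar: 1.5 cup × 5/6 = 1.25 cup
whole-barley flour: 3 cup × 5/6 × 120 g/cup ÷ 1000 g/kg = 0.30 kg
vegetable oil: 75 g × 5/6 ÷ 28.35 g/oz ≈ 2.20 oz

sour cream: 0.21 tsp; powdered sugar: 1.25 cup; whole-barley flour: 0.30 kg; vegetable oil: 2.20 oz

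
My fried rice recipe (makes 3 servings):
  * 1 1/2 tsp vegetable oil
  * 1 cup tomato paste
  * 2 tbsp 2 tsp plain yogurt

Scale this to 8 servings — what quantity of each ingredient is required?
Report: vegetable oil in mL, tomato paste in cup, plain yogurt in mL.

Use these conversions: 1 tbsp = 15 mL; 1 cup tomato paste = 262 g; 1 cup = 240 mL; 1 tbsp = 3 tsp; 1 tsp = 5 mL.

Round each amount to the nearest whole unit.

Scaling factor: 8/3.
vegetable oil: 1.5 tsp × 8/3 × 5 mL/tsp = 20 mL
tomato paste: 1 cup × 8/3 ≈ 3 cup
plain yogurt: (2 tbsp + 2 tsp = 8/3 tbsp) × 8/3 × 15 mL/tbsp ≈ 107 mL

vegetable oil: 20 mL; tomato paste: 3 cup; plain yogurt: 107 mL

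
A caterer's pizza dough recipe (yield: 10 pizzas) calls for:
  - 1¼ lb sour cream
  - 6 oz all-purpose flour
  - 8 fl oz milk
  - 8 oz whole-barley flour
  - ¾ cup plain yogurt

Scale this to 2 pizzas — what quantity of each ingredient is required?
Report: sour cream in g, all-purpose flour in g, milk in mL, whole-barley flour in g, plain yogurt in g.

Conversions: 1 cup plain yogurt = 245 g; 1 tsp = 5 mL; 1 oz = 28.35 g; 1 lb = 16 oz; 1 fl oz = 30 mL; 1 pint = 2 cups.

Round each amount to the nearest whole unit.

Scaling factor: 2/10 = 1/5 = 0.2.
sour cream: 1.25 lb × 1/5 × 16 oz/lb × 28.35 g/oz ≈ 113 g
all-purpose flour: 6 oz × 1/5 × 28.35 g/oz ≈ 34 g
milk: 8 fl oz × 1/5 × 30 mL/fl oz = 48 mL
whole-barley flour: 8 oz × 1/5 × 28.35 g/oz ≈ 45 g
plain yogurt: 0.75 cup × 1/5 × 245 g/cup ≈ 37 g

sour cream: 113 g; all-purpose flour: 34 g; milk: 48 mL; whole-barley flour: 45 g; plain yogurt: 37 g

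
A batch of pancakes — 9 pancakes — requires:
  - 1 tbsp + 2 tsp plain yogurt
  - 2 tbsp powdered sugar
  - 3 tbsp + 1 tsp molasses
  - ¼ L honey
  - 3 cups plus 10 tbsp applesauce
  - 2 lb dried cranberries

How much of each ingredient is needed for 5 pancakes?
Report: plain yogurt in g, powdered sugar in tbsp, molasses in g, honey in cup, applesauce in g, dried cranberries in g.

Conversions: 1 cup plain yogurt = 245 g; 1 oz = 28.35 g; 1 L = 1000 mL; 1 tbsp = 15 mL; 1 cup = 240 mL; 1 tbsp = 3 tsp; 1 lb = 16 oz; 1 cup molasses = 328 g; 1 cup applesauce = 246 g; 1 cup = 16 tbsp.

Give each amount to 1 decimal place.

plain yogurt: 14.2 g; powdered sugar: 1.1 tbsp; molasses: 38.0 g; honey: 0.6 cup; applesauce: 495.4 g; dried cranberries: 504.0 g

Scaling factor: 5/9.
plain yogurt: (1 tbsp + 2 tsp = 5/3 tbsp) × 5/9 ÷ 16 tbsp/cup × 245 g/cup ≈ 14.2 g
powdered sugar: 2 tbsp × 5/9 ≈ 1.1 tbsp
molasses: (3 tbsp + 1 tsp = 10/3 tbsp) × 5/9 ÷ 16 tbsp/cup × 328 g/cup ≈ 38.0 g
honey: 0.25 L × 5/9 × 1000 mL/L ÷ 240 mL/cup ≈ 0.6 cup
applesauce: (3 cup + 10 tbsp = 3.625 cup) × 5/9 × 246 g/cup ≈ 495.4 g
dried cranberries: 2 lb × 5/9 × 16 oz/lb × 28.35 g/oz = 504.0 g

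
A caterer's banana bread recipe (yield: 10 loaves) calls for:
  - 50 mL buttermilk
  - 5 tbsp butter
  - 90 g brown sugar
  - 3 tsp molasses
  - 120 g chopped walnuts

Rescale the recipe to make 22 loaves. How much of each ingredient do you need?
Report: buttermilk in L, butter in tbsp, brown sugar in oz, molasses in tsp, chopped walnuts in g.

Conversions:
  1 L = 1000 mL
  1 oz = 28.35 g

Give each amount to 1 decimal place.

buttermilk: 0.1 L; butter: 11.0 tbsp; brown sugar: 7.0 oz; molasses: 6.6 tsp; chopped walnuts: 264.0 g

Scaling factor: 22/10 = 11/5 = 2.2.
buttermilk: 50 mL × 11/5 ÷ 1000 mL/L ≈ 0.1 L
butter: 5 tbsp × 11/5 = 11.0 tbsp
brown sugar: 90 g × 11/5 ÷ 28.35 g/oz ≈ 7.0 oz
molasses: 3 tsp × 11/5 = 6.6 tsp
chopped walnuts: 120 g × 11/5 = 264.0 g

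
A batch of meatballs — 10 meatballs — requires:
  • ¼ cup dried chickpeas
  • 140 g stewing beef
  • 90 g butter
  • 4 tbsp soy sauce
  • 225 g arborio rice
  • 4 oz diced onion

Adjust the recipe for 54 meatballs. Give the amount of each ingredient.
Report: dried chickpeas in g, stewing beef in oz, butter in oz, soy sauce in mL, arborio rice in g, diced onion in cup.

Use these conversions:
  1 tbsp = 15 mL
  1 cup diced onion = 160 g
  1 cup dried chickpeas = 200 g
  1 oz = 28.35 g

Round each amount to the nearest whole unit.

Scaling factor: 54/10 = 27/5 = 5.4.
dried chickpeas: 0.25 cup × 27/5 × 200 g/cup = 270 g
stewing beef: 140 g × 27/5 ÷ 28.35 g/oz ≈ 27 oz
butter: 90 g × 27/5 ÷ 28.35 g/oz ≈ 17 oz
soy sauce: 4 tbsp × 27/5 × 15 mL/tbsp = 324 mL
arborio rice: 225 g × 27/5 = 1215 g
diced onion: 4 oz × 27/5 × 28.35 g/oz ÷ 160 g/cup ≈ 4 cup

dried chickpeas: 270 g; stewing beef: 27 oz; butter: 17 oz; soy sauce: 324 mL; arborio rice: 1215 g; diced onion: 4 cup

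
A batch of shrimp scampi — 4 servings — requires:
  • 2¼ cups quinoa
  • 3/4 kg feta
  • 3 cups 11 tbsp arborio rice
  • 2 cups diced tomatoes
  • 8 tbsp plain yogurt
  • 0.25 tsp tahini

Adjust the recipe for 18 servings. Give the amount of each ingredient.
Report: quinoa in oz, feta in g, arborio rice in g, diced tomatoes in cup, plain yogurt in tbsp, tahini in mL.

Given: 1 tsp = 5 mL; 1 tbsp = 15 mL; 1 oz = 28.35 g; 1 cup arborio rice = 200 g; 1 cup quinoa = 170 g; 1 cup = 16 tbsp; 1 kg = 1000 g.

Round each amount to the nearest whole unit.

Scaling factor: 18/4 = 9/2 = 4.5.
quinoa: 2.25 cup × 9/2 × 170 g/cup ÷ 28.35 g/oz ≈ 61 oz
feta: 0.75 kg × 9/2 × 1000 g/kg = 3375 g
arborio rice: (3 cup + 11 tbsp = 3.6875 cup) × 9/2 × 200 g/cup ≈ 3319 g
diced tomatoes: 2 cup × 9/2 = 9 cup
plain yogurt: 8 tbsp × 9/2 = 36 tbsp
tahini: 0.25 tsp × 9/2 × 5 mL/tsp ≈ 6 mL

quinoa: 61 oz; feta: 3375 g; arborio rice: 3319 g; diced tomatoes: 9 cup; plain yogurt: 36 tbsp; tahini: 6 mL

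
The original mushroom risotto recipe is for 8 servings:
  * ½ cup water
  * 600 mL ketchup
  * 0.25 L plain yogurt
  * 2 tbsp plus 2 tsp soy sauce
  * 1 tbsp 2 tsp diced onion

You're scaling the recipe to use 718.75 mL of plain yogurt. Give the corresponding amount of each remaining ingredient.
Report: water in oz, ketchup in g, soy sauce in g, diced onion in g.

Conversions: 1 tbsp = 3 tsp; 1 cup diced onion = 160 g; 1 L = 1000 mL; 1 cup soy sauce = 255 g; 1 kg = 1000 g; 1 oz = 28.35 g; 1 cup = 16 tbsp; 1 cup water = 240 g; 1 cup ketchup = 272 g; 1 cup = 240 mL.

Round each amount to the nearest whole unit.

water: 12 oz; ketchup: 1955 g; soy sauce: 122 g; diced onion: 48 g

The original recipe has 250 mL of plain yogurt, so the scaling factor is 718.75 ÷ 250 = 23/8 = 2.875.
water: 0.5 cup × 23/8 × 240 g/cup ÷ 28.35 g/oz ≈ 12 oz
ketchup: 600 mL × 23/8 ÷ 240 mL/cup × 272 g/cup = 1955 g
soy sauce: (2 tbsp + 2 tsp = 8/3 tbsp) × 23/8 ÷ 16 tbsp/cup × 255 g/cup ≈ 122 g
diced onion: (1 tbsp + 2 tsp = 5/3 tbsp) × 23/8 ÷ 16 tbsp/cup × 160 g/cup ≈ 48 g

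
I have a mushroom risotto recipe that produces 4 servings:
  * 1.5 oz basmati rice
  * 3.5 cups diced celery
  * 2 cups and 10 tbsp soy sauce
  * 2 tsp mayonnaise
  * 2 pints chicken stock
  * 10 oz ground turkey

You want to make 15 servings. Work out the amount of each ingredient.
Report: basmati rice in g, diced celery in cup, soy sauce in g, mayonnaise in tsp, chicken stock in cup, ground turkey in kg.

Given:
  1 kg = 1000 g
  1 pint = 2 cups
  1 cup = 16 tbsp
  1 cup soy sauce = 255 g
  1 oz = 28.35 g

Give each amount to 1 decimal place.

Scaling factor: 15/4 = 3.75.
basmati rice: 1.5 oz × 15/4 × 28.35 g/oz ≈ 159.5 g
diced celery: 3.5 cup × 15/4 ≈ 13.1 cup
soy sauce: (2 cup + 10 tbsp = 2.625 cup) × 15/4 × 255 g/cup ≈ 2510.2 g
mayonnaise: 2 tsp × 15/4 = 7.5 tsp
chicken stock: 2 pint × 15/4 × 2 cup/pint = 15.0 cup
ground turkey: 10 oz × 15/4 × 28.35 g/oz ÷ 1000 g/kg ≈ 1.1 kg

basmati rice: 159.5 g; diced celery: 13.1 cup; soy sauce: 2510.2 g; mayonnaise: 7.5 tsp; chicken stock: 15.0 cup; ground turkey: 1.1 kg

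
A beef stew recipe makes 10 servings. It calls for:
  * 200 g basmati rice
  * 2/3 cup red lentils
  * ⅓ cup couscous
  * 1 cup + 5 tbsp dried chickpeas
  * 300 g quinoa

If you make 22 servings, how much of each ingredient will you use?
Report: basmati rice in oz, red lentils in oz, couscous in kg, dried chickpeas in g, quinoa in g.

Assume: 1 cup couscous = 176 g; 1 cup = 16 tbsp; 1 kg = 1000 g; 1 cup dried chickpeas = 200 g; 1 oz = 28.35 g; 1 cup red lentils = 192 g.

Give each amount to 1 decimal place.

basmati rice: 15.5 oz; red lentils: 9.9 oz; couscous: 0.1 kg; dried chickpeas: 577.5 g; quinoa: 660.0 g

Scaling factor: 22/10 = 11/5 = 2.2.
basmati rice: 200 g × 11/5 ÷ 28.35 g/oz ≈ 15.5 oz
red lentils: 2/3 cup × 11/5 × 192 g/cup ÷ 28.35 g/oz ≈ 9.9 oz
couscous: 1/3 cup × 11/5 × 176 g/cup ÷ 1000 g/kg ≈ 0.1 kg
dried chickpeas: (1 cup + 5 tbsp = 1.3125 cup) × 11/5 × 200 g/cup = 577.5 g
quinoa: 300 g × 11/5 = 660.0 g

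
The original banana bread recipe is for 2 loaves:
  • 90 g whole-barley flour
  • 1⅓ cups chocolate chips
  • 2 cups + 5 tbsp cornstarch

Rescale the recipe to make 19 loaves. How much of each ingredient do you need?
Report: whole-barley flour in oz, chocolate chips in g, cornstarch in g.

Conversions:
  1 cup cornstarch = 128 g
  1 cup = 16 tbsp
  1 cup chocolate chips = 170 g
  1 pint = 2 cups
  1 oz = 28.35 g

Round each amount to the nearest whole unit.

whole-barley flour: 30 oz; chocolate chips: 2153 g; cornstarch: 2812 g

Scaling factor: 19/2 = 9.5.
whole-barley flour: 90 g × 19/2 ÷ 28.35 g/oz ≈ 30 oz
chocolate chips: 4/3 cup × 19/2 × 170 g/cup ≈ 2153 g
cornstarch: (2 cup + 5 tbsp = 2.3125 cup) × 19/2 × 128 g/cup = 2812 g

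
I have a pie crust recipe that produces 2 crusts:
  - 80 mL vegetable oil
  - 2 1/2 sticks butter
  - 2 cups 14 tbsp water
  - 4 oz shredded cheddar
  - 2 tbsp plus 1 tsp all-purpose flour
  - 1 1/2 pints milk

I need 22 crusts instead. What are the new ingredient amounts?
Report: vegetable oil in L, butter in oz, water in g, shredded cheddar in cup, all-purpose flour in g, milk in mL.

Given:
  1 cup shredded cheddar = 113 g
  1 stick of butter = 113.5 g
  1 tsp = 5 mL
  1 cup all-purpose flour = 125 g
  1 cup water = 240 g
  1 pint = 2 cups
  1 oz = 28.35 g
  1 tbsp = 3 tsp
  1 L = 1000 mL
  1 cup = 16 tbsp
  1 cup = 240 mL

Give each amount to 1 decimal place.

vegetable oil: 0.9 L; butter: 110.1 oz; water: 7590.0 g; shredded cheddar: 11.0 cup; all-purpose flour: 200.5 g; milk: 7920.0 mL

Scaling factor: 22/2 = 11.
vegetable oil: 80 mL × 11 ÷ 1000 mL/L ≈ 0.9 L
butter: 2.5 stick × 11 × 113.5 g/stick ÷ 28.35 g/oz ≈ 110.1 oz
water: (2 cup + 14 tbsp = 2.875 cup) × 11 × 240 g/cup = 7590.0 g
shredded cheddar: 4 oz × 11 × 28.35 g/oz ÷ 113 g/cup ≈ 11.0 cup
all-purpose flour: (2 tbsp + 1 tsp = 7/3 tbsp) × 11 ÷ 16 tbsp/cup × 125 g/cup ≈ 200.5 g
milk: 1.5 pint × 11 × 2 cup/pint × 240 mL/cup = 7920.0 mL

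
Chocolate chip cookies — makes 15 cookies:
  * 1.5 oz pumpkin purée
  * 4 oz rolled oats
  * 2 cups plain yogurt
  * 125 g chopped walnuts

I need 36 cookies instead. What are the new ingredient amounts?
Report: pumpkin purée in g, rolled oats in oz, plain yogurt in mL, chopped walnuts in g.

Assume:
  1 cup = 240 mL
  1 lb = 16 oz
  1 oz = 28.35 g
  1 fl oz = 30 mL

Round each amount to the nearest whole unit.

Scaling factor: 36/15 = 12/5 = 2.4.
pumpkin purée: 1.5 oz × 12/5 × 28.35 g/oz ≈ 102 g
rolled oats: 4 oz × 12/5 ≈ 10 oz
plain yogurt: 2 cup × 12/5 × 240 mL/cup = 1152 mL
chopped walnuts: 125 g × 12/5 = 300 g

pumpkin purée: 102 g; rolled oats: 10 oz; plain yogurt: 1152 mL; chopped walnuts: 300 g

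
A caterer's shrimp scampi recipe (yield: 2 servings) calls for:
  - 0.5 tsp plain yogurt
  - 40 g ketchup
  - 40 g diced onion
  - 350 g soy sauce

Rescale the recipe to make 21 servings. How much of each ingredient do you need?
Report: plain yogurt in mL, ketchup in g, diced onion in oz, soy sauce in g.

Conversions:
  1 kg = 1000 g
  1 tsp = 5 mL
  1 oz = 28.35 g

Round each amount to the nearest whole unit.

plain yogurt: 26 mL; ketchup: 420 g; diced onion: 15 oz; soy sauce: 3675 g

Scaling factor: 21/2 = 10.5.
plain yogurt: 0.5 tsp × 21/2 × 5 mL/tsp ≈ 26 mL
ketchup: 40 g × 21/2 = 420 g
diced onion: 40 g × 21/2 ÷ 28.35 g/oz ≈ 15 oz
soy sauce: 350 g × 21/2 = 3675 g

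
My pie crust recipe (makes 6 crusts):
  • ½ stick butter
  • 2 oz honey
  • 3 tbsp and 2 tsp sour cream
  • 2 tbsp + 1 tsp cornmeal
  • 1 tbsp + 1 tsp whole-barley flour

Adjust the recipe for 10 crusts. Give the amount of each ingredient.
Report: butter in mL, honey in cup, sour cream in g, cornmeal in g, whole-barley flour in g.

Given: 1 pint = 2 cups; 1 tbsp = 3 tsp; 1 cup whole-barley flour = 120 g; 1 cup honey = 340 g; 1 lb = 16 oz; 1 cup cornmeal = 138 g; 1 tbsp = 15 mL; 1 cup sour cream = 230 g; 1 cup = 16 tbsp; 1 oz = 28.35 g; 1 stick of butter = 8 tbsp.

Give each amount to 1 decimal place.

Scaling factor: 10/6 = 5/3.
butter: 0.5 stick × 5/3 × 8 tbsp/stick × 15 mL/tbsp = 100.0 mL
honey: 2 oz × 5/3 × 28.35 g/oz ÷ 340 g/cup ≈ 0.3 cup
sour cream: (3 tbsp + 2 tsp = 11/3 tbsp) × 5/3 ÷ 16 tbsp/cup × 230 g/cup ≈ 87.8 g
cornmeal: (2 tbsp + 1 tsp = 7/3 tbsp) × 5/3 ÷ 16 tbsp/cup × 138 g/cup ≈ 33.5 g
whole-barley flour: (1 tbsp + 1 tsp = 4/3 tbsp) × 5/3 ÷ 16 tbsp/cup × 120 g/cup ≈ 16.7 g

butter: 100.0 mL; honey: 0.3 cup; sour cream: 87.8 g; cornmeal: 33.5 g; whole-barley flour: 16.7 g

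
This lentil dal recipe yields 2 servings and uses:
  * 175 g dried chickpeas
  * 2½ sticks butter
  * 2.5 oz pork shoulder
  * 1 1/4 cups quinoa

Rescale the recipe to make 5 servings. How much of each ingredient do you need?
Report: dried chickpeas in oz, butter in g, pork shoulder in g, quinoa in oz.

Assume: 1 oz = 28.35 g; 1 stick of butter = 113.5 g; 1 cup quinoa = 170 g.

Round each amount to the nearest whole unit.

Scaling factor: 5/2 = 2.5.
dried chickpeas: 175 g × 5/2 ÷ 28.35 g/oz ≈ 15 oz
butter: 2.5 stick × 5/2 × 113.5 g/stick ≈ 709 g
pork shoulder: 2.5 oz × 5/2 × 28.35 g/oz ≈ 177 g
quinoa: 1.25 cup × 5/2 × 170 g/cup ÷ 28.35 g/oz ≈ 19 oz

dried chickpeas: 15 oz; butter: 709 g; pork shoulder: 177 g; quinoa: 19 oz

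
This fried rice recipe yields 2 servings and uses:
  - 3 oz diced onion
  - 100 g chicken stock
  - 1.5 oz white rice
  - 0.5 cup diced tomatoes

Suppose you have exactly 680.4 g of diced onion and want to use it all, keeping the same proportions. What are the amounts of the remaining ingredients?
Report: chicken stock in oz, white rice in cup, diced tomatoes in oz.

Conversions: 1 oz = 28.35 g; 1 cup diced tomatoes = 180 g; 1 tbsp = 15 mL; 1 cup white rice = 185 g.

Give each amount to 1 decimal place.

The original recipe has 85.05 g of diced onion, so the scaling factor is 680.4 ÷ 85.05 = 8.
chicken stock: 100 g × 8 ÷ 28.35 g/oz ≈ 28.2 oz
white rice: 1.5 oz × 8 × 28.35 g/oz ÷ 185 g/cup ≈ 1.8 cup
diced tomatoes: 0.5 cup × 8 × 180 g/cup ÷ 28.35 g/oz ≈ 25.4 oz

chicken stock: 28.2 oz; white rice: 1.8 cup; diced tomatoes: 25.4 oz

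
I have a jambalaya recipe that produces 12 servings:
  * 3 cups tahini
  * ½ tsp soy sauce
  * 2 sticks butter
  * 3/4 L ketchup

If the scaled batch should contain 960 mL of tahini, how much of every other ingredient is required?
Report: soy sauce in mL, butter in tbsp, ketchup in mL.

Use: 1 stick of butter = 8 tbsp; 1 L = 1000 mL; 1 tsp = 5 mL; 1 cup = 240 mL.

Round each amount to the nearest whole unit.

The original recipe has 720 mL of tahini, so the scaling factor is 960 ÷ 720 = 4/3.
soy sauce: 0.5 tsp × 4/3 × 5 mL/tsp ≈ 3 mL
butter: 2 stick × 4/3 × 8 tbsp/stick ≈ 21 tbsp
ketchup: 0.75 L × 4/3 × 1000 mL/L = 1000 mL

soy sauce: 3 mL; butter: 21 tbsp; ketchup: 1000 mL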